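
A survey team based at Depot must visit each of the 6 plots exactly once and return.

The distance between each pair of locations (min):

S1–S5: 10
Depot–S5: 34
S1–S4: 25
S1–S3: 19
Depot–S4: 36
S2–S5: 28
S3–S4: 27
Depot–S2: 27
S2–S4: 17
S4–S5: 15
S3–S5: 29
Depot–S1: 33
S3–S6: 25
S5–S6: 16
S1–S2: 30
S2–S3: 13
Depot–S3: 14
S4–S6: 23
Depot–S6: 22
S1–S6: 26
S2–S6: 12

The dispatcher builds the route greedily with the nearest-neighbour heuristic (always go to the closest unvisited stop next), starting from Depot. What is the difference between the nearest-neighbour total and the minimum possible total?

From Depot: S3=14, S6=22, S2=27, S1=33, S5=34, S4=36 → choose S3 (14).
From S3: S2=13, S1=19, S6=25, S4=27, S5=29 → choose S2 (13).
From S2: S6=12, S4=17, S5=28, S1=30 → choose S6 (12).
From S6: S5=16, S4=23, S1=26 → choose S5 (16).
From S5: S1=10, S4=15 → choose S1 (10).
From S1: S4=25 → choose S4 (25).
NN route Depot → S3 → S2 → S6 → S5 → S1 → S4 → Depot costs 126.
Optimal: Depot → S3 → S1 → S5 → S4 → S2 → S6 → Depot costs 109 (by enumerating all 360 distinct tours).
Excess = 126 − 109 = 17.

17 min longer than the optimal tour.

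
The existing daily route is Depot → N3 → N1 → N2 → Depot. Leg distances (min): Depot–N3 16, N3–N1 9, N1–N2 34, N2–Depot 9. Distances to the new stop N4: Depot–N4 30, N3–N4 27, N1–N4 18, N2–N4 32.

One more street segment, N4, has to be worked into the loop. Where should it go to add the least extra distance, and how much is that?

Insertion cost between consecutive stops i–j is d(i,N4) + d(N4,j) − d(i,j):
  between Depot and N3: 30 + 27 − 16 = 41
  between N3 and N1: 27 + 18 − 9 = 36
  between N1 and N2: 18 + 32 − 34 = 16
  between N2 and Depot: 32 + 30 − 9 = 53
Cheapest insertion is between N1 and N2, adding 16.
New total = 68 + 16 = 84.

Adding 16 min by placing N4 on the N1–N2 leg.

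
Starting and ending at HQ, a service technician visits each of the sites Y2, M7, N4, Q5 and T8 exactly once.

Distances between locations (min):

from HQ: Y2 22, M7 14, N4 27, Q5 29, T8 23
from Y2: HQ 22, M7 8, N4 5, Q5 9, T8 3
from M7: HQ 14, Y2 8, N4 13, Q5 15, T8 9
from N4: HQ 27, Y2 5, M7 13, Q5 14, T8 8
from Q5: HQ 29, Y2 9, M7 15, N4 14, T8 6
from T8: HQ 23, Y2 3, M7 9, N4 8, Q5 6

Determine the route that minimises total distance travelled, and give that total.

HQ→Y2→M7→N4→Q5→T8→HQ: 22+8+13+14+6+23 = 86
HQ→Y2→M7→N4→T8→Q5→HQ: 22+8+13+8+6+29 = 86
HQ→Y2→M7→Q5→N4→T8→HQ: 22+8+15+14+8+23 = 90
HQ→Y2→M7→Q5→T8→N4→HQ: 22+8+15+6+8+27 = 86
HQ→Y2→M7→T8→N4→Q5→HQ: 22+8+9+8+14+29 = 90
HQ→Y2→M7→T8→Q5→N4→HQ: 22+8+9+6+14+27 = 86
HQ→Y2→N4→M7→Q5→T8→HQ: 22+5+13+15+6+23 = 84
HQ→Y2→N4→M7→T8→Q5→HQ: 22+5+13+9+6+29 = 84
HQ→Y2→N4→Q5→M7→T8→HQ: 22+5+14+15+9+23 = 88
HQ→Y2→N4→Q5→T8→M7→HQ: 22+5+14+6+9+14 = 70
HQ→Y2→N4→T8→M7→Q5→HQ: 22+5+8+9+15+29 = 88
HQ→Y2→N4→T8→Q5→M7→HQ: 22+5+8+6+15+14 = 70
HQ→Y2→Q5→M7→N4→T8→HQ: 22+9+15+13+8+23 = 90
HQ→Y2→Q5→M7→T8→N4→HQ: 22+9+15+9+8+27 = 90
… (46 more)
The minimum is 70.
One optimal route: HQ → Y2 → N4 → Q5 → T8 → M7 → HQ (or its reverse).

Minimum total distance: 70 min.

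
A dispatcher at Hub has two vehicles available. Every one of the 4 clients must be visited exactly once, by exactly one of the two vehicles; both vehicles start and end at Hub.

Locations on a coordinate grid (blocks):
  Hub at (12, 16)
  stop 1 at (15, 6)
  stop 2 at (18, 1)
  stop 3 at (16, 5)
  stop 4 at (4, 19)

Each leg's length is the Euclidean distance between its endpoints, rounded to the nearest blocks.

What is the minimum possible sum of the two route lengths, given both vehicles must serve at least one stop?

Minimum combined distance: 49 blocks.

Try each way of splitting the stops between the two vehicles (each non-empty) and, for each split, find the best tour for each vehicle:
  {stop 1} + {stop 2, stop 3, stop 4}: 20 + 47 = 67
  {stop 2} + {stop 1, stop 3, stop 4}: 32 + 38 = 70
  {stop 1, stop 2} + {stop 3, stop 4}: 32 + 39 = 71
  {stop 3} + {stop 1, stop 2, stop 4}: 24 + 48 = 72
  {stop 1, stop 3} + {stop 2, stop 4}: 23 + 48 = 71
  {stop 2, stop 3} + {stop 1, stop 4}: 32 + 36 = 68
  … (7 splits in total)
  {stop 1, stop 2, stop 3} + {stop 4}: 31 + 18 = 49  ← best
Best: vehicle 1 Hub → stop 1 → stop 3 → stop 2 → Hub = 31; vehicle 2 Hub → stop 4 → Hub = 18; combined 49.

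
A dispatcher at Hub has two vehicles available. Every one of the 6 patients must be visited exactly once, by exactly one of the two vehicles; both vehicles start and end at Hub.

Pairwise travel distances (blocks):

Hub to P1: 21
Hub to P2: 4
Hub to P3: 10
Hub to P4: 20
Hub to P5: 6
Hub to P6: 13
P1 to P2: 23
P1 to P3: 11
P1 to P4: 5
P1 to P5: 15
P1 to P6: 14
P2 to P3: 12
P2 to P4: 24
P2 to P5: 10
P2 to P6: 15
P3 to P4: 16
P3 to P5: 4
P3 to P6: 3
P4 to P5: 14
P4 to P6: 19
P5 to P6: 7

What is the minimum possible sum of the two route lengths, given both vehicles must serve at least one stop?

60 blocks — the smallest possible combined total.

Try each way of splitting the stops between the two vehicles (each non-empty) and, for each split, find the best tour for each vehicle:
  {P1} + {P2, P3, P4, P5, P6}: 42 + 58 = 100
  {P2} + {P1, P3, P4, P5, P6}: 8 + 52 = 60
  {P1, P2} + {P3, P4, P5, P6}: 48 + 52 = 100
  {P3} + {P1, P2, P4, P5, P6}: 20 + 58 = 78
  {P1, P3} + {P2, P4, P5, P6}: 42 + 58 = 100
  {P2, P3} + {P1, P4, P5, P6}: 26 + 52 = 78
  … (31 splits in total)
Best: vehicle 1 Hub → P2 → Hub = 8; vehicle 2 Hub → P3 → P6 → P1 → P4 → P5 → Hub = 52; combined 60.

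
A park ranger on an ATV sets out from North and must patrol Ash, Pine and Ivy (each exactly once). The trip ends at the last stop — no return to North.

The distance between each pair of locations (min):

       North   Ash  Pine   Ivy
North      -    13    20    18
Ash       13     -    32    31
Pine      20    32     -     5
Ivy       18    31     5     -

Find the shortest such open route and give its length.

There are 3! = 6 possible orderings.
North → Ash → Pine → Ivy: 13+32+5 = 50
North → Ash → Ivy → Pine: 13+31+5 = 49
North → Pine → Ash → Ivy: 20+32+31 = 83
North → Pine → Ivy → Ash: 20+5+31 = 56
North → Ivy → Ash → Pine: 18+31+32 = 81
North → Ivy → Pine → Ash: 18+5+32 = 55
The minimum is 49.
One shortest path: North → Ash → Ivy → Pine.

Shortest open route: 49 min.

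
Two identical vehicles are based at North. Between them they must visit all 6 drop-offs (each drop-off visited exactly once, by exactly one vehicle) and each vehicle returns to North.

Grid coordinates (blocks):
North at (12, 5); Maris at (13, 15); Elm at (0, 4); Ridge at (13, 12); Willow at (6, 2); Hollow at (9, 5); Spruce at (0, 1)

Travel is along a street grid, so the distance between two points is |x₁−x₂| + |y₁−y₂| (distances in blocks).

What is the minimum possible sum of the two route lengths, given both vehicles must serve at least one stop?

54 blocks — the smallest possible combined total.

Check every non-empty split of the stops between the two vehicles; for each half take its own optimal tour:
  {Maris} + {Elm, Ridge, Willow, Hollow, Spruce}: 22 + 48 = 70
  {Elm} + {Maris, Ridge, Willow, Hollow, Spruce}: 26 + 54 = 80
  {Maris, Elm} + {Ridge, Willow, Hollow, Spruce}: 48 + 48 = 96
  {Ridge} + {Maris, Elm, Willow, Hollow, Spruce}: 16 + 54 = 70
  {Maris, Ridge} + {Elm, Willow, Hollow, Spruce}: 22 + 32 = 54
  {Elm, Ridge} + {Maris, Willow, Hollow, Spruce}: 42 + 54 = 96
  … (31 splits in total)
Best: vehicle 1 North → Maris → Ridge → North = 22; vehicle 2 North → Elm → Spruce → Willow → Hollow → North = 32; combined 54.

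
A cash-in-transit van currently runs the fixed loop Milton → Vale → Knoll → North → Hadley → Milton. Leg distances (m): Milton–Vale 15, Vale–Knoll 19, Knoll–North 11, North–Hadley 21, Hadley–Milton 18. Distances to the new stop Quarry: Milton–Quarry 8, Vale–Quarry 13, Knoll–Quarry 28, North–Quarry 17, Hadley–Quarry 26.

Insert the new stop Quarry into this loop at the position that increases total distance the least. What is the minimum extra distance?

Adding 6 m by placing Quarry on the Milton–Vale leg.

Insertion cost between consecutive stops i–j is d(i,Quarry) + d(Quarry,j) − d(i,j):
  between Milton and Vale: 8 + 13 − 15 = 6
  between Vale and Knoll: 13 + 28 − 19 = 22
  between Knoll and North: 28 + 17 − 11 = 34
  between North and Hadley: 17 + 26 − 21 = 22
  between Hadley and Milton: 26 + 8 − 18 = 16
Cheapest insertion is between Milton and Vale, adding 6.
New total = 84 + 6 = 90.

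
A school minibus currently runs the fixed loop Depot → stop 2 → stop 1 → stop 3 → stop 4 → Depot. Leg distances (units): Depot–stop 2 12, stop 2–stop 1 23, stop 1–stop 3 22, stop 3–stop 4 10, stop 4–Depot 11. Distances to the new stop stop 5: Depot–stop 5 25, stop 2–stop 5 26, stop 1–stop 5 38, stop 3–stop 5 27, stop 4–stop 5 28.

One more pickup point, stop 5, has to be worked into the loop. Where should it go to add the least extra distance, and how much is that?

Adding 39 by placing stop 5 on the Depot–stop 2 leg.

Insertion cost between consecutive stops i–j is d(i,stop 5) + d(stop 5,j) − d(i,j):
  between Depot and stop 2: 25 + 26 − 12 = 39
  between stop 2 and stop 1: 26 + 38 − 23 = 41
  between stop 1 and stop 3: 38 + 27 − 22 = 43
  between stop 3 and stop 4: 27 + 28 − 10 = 45
  between stop 4 and Depot: 28 + 25 − 11 = 42
Cheapest insertion is between Depot and stop 2, adding 39.
New total = 78 + 39 = 117.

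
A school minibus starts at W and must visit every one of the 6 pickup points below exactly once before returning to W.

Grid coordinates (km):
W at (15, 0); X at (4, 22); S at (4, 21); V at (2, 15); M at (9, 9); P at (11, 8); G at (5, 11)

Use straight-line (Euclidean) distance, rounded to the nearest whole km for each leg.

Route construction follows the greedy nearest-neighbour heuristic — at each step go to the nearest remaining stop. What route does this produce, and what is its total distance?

From W: distances to unvisited — P=9, M=11, G=15, V=20, S=24, X=25. Nearest is P (9).
From P: distances to unvisited — M=2, G=7, V=11, S=15, X=16. Nearest is M (2).
From M: distances to unvisited — G=4, V=9, S=13, X=14. Nearest is G (4).
From G: distances to unvisited — V=5, S=10, X=11. Nearest is V (5).
From V: distances to unvisited — S=6, X=7. Nearest is S (6).
From S: distances to unvisited — X=1. Nearest is X (1).
Return X→W: 25.
Total = 9 + 2 + 4 + 5 + 6 + 1 + 25 = 52.

52 km along W → P → M → G → V → S → X → W.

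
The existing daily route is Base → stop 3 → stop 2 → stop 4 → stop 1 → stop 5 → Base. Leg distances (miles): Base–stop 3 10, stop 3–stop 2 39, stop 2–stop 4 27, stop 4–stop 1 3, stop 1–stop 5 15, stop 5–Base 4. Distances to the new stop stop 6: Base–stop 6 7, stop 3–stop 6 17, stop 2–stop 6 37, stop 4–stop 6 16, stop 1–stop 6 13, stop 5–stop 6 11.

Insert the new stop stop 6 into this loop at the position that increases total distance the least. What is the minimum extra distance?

Insertion cost between consecutive stops i–j is d(i,stop 6) + d(stop 6,j) − d(i,j):
  between Base and stop 3: 7 + 17 − 10 = 14
  between stop 3 and stop 2: 17 + 37 − 39 = 15
  between stop 2 and stop 4: 37 + 16 − 27 = 26
  between stop 4 and stop 1: 16 + 13 − 3 = 26
  between stop 1 and stop 5: 13 + 11 − 15 = 9
  between stop 5 and Base: 11 + 7 − 4 = 14
Cheapest insertion is between stop 1 and stop 5, adding 9.
New total = 98 + 9 = 107.

+9 miles — insert stop 6 between stop 1 and stop 5.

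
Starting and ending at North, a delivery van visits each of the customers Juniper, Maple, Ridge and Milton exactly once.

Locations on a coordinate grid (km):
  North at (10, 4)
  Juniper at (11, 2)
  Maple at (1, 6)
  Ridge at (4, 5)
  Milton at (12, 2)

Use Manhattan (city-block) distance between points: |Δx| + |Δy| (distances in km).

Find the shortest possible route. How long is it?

North - Juniper - Maple - Ridge - Milton - North: 3+14+4+11+4 = 36
North - Juniper - Maple - Milton - Ridge - North: 3+14+15+11+7 = 50
North - Juniper - Ridge - Maple - Milton - North: 3+10+4+15+4 = 36
North - Juniper - Ridge - Milton - Maple - North: 3+10+11+15+11 = 50
North - Juniper - Milton - Maple - Ridge - North: 3+1+15+4+7 = 30
North - Juniper - Milton - Ridge - Maple - North: 3+1+11+4+11 = 30
North - Maple - Juniper - Ridge - Milton - North: 11+14+10+11+4 = 50
North - Maple - Juniper - Milton - Ridge - North: 11+14+1+11+7 = 44
North - Maple - Ridge - Juniper - Milton - North: 11+4+10+1+4 = 30
North - Maple - Milton - Juniper - Ridge - North: 11+15+1+10+7 = 44
North - Ridge - Juniper - Maple - Milton - North: 7+10+14+15+4 = 50
North - Ridge - Maple - Juniper - Milton - North: 7+4+14+1+4 = 30
The minimum is 30.
One optimal route: North → Juniper → Milton → Maple → Ridge → North (or its reverse).

30 km — the shortest possible round trip.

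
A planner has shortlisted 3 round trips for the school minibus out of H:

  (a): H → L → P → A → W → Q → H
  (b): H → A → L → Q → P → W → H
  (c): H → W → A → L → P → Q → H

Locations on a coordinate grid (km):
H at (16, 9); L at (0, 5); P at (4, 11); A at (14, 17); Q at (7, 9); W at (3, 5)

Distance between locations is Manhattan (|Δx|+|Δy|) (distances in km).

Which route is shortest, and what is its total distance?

(a): 20 + 10 + 16 + 23 + 8 + 9 = 86
(b): 10 + 26 + 11 + 5 + 7 + 17 = 76
(c): 17 + 23 + 26 + 10 + 5 + 9 = 90

Shortest is (b), total 76 km.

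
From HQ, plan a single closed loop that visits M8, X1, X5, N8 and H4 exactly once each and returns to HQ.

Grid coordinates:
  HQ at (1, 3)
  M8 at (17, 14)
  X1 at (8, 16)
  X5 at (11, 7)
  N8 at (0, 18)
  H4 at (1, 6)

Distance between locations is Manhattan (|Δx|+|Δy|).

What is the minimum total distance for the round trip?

Minimum total distance: 64.

With 5 stops there are 5!/2 = 60 distinct round trips (a route and its reverse cost the same).
HQ-M8-X1-X5-N8-H4-HQ: 27+11+12+22+13+3 = 88
HQ-M8-X1-X5-H4-N8-HQ: 27+11+12+11+13+16 = 90
HQ-M8-X1-N8-X5-H4-HQ: 27+11+10+22+11+3 = 84
HQ-M8-X1-N8-H4-X5-HQ: 27+11+10+13+11+14 = 86
HQ-M8-X1-H4-X5-N8-HQ: 27+11+17+11+22+16 = 104
HQ-M8-X1-H4-N8-X5-HQ: 27+11+17+13+22+14 = 104
HQ-M8-X5-X1-N8-H4-HQ: 27+13+12+10+13+3 = 78
HQ-M8-X5-X1-H4-N8-HQ: 27+13+12+17+13+16 = 98
HQ-M8-X5-N8-X1-H4-HQ: 27+13+22+10+17+3 = 92
HQ-M8-X5-N8-H4-X1-HQ: 27+13+22+13+17+20 = 112
HQ-M8-X5-H4-X1-N8-HQ: 27+13+11+17+10+16 = 94
HQ-M8-X5-H4-N8-X1-HQ: 27+13+11+13+10+20 = 94
HQ-M8-N8-X1-X5-H4-HQ: 27+21+10+12+11+3 = 84
HQ-M8-N8-X1-H4-X5-HQ: 27+21+10+17+11+14 = 100
… (46 more)
HQ-X5-M8-X1-N8-H4-HQ: 14+13+11+10+13+3 = 64  ← best
The minimum is 64.
One optimal route: HQ → X5 → M8 → X1 → N8 → H4 → HQ (or its reverse).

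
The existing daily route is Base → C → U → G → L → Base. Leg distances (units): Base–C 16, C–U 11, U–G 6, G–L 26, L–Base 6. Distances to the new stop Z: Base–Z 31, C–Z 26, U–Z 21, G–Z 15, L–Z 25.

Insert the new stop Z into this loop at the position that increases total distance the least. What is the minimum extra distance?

Minimum extra distance: 14, inserting Z between G and L.

Insertion cost between consecutive stops i–j is d(i,Z) + d(Z,j) − d(i,j):
  between Base and C: 31 + 26 − 16 = 41
  between C and U: 26 + 21 − 11 = 36
  between U and G: 21 + 15 − 6 = 30
  between G and L: 15 + 25 − 26 = 14
  between L and Base: 25 + 31 − 6 = 50
Cheapest insertion is between G and L, adding 14.
New total = 65 + 14 = 79.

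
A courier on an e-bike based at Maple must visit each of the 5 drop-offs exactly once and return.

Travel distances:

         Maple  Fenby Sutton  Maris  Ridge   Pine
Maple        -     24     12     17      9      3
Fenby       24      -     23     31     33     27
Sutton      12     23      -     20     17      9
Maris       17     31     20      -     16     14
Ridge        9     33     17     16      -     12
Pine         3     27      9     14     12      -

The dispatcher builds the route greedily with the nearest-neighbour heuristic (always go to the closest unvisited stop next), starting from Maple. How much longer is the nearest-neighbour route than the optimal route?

9 longer than the optimal tour.

From Maple: Pine=3, Ridge=9, Sutton=12, Maris=17, Fenby=24 → choose Pine (3).
From Pine: Sutton=9, Ridge=12, Maris=14, Fenby=27 → choose Sutton (9).
From Sutton: Ridge=17, Maris=20, Fenby=23 → choose Ridge (17).
From Ridge: Maris=16, Fenby=33 → choose Maris (16).
From Maris: Fenby=31 → choose Fenby (31).
NN route Maple → Pine → Sutton → Ridge → Maris → Fenby → Maple costs 100.
Optimal: Maple → Ridge → Maris → Fenby → Sutton → Pine → Maple costs 91 (by enumerating all 60 distinct tours).
Excess = 100 − 91 = 9.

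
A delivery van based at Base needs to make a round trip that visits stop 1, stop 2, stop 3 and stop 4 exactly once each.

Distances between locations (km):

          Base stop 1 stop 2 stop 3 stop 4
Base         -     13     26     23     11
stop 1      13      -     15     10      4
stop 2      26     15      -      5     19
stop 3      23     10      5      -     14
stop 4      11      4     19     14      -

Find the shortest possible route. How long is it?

With 4 stops there are 4!/2 = 12 distinct round trips (a route and its reverse cost the same).
Base → stop 1 → stop 2 → stop 3 → stop 4 → Base: 13+15+5+14+11 = 58
Base → stop 1 → stop 2 → stop 4 → stop 3 → Base: 13+15+19+14+23 = 84
Base → stop 1 → stop 3 → stop 2 → stop 4 → Base: 13+10+5+19+11 = 58
Base → stop 1 → stop 3 → stop 4 → stop 2 → Base: 13+10+14+19+26 = 82
Base → stop 1 → stop 4 → stop 2 → stop 3 → Base: 13+4+19+5+23 = 64
Base → stop 1 → stop 4 → stop 3 → stop 2 → Base: 13+4+14+5+26 = 62
Base → stop 2 → stop 1 → stop 3 → stop 4 → Base: 26+15+10+14+11 = 76
Base → stop 2 → stop 1 → stop 4 → stop 3 → Base: 26+15+4+14+23 = 82
Base → stop 2 → stop 3 → stop 1 → stop 4 → Base: 26+5+10+4+11 = 56
Base → stop 2 → stop 4 → stop 1 → stop 3 → Base: 26+19+4+10+23 = 82
Base → stop 3 → stop 1 → stop 2 → stop 4 → Base: 23+10+15+19+11 = 78
Base → stop 3 → stop 2 → stop 1 → stop 4 → Base: 23+5+15+4+11 = 58
The minimum is 56.
One optimal route: Base → stop 2 → stop 3 → stop 1 → stop 4 → Base (or its reverse).

Minimum total distance: 56 km.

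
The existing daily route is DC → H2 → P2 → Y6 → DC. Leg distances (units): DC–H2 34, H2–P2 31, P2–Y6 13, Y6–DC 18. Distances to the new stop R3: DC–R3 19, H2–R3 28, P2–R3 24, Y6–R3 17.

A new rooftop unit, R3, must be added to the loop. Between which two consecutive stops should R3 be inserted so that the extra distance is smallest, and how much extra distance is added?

+13 — insert R3 between DC and H2.

Insertion cost between consecutive stops i–j is d(i,R3) + d(R3,j) − d(i,j):
  between DC and H2: 19 + 28 − 34 = 13
  between H2 and P2: 28 + 24 − 31 = 21
  between P2 and Y6: 24 + 17 − 13 = 28
  between Y6 and DC: 17 + 19 − 18 = 18
Cheapest insertion is between DC and H2, adding 13.
New total = 96 + 13 = 109.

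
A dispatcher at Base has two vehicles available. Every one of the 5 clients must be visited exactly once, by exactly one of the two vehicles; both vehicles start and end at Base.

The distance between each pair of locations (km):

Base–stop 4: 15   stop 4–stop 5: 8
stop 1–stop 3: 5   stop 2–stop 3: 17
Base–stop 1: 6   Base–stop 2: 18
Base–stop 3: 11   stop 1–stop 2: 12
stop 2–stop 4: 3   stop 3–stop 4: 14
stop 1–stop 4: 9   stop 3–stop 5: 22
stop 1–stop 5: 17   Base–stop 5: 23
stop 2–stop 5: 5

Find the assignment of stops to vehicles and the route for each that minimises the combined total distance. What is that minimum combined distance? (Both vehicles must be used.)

68 km — the smallest possible combined total.

There are 2^4 − 1 = 15 ways to divide the 5 stops into two non-empty groups. For each, the best each vehicle can do is its own shortest tour through its group:
  {stop 1} + {stop 2, stop 3, stop 4, stop 5}: 12 + 56 = 68
  {stop 2} + {stop 1, stop 3, stop 4, stop 5}: 36 + 56 = 92
  {stop 1, stop 2} + {stop 3, stop 4, stop 5}: 36 + 56 = 92
  {stop 3} + {stop 1, stop 2, stop 4, stop 5}: 22 + 46 = 68
  {stop 1, stop 3} + {stop 2, stop 4, stop 5}: 22 + 46 = 68
  {stop 2, stop 3} + {stop 1, stop 4, stop 5}: 46 + 46 = 92
  … (15 splits in total)
Best: vehicle 1 Base → stop 1 → Base = 12; vehicle 2 Base → stop 2 → stop 5 → stop 4 → stop 3 → Base = 56; combined 68.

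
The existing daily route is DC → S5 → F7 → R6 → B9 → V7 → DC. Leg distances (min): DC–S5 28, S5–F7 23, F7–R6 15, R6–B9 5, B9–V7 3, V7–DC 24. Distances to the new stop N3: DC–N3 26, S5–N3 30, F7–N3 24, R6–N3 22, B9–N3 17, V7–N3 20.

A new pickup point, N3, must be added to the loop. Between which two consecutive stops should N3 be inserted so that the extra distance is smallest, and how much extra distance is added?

Adding 22 min by placing N3 on the V7–DC leg.

Insertion cost between consecutive stops i–j is d(i,N3) + d(N3,j) − d(i,j):
  between DC and S5: 26 + 30 − 28 = 28
  between S5 and F7: 30 + 24 − 23 = 31
  between F7 and R6: 24 + 22 − 15 = 31
  between R6 and B9: 22 + 17 − 5 = 34
  between B9 and V7: 17 + 20 − 3 = 34
  between V7 and DC: 20 + 26 − 24 = 22
Cheapest insertion is between V7 and DC, adding 22.
New total = 98 + 22 = 120.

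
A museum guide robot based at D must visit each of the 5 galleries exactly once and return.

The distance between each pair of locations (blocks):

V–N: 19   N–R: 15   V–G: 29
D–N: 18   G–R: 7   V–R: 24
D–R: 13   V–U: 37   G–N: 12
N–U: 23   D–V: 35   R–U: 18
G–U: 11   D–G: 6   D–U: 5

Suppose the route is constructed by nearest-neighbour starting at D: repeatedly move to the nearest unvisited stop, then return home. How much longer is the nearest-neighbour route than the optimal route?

From D: U=5, G=6, R=13, N=18, V=35 → choose U (5).
From U: G=11, R=18, N=23, V=37 → choose G (11).
From G: R=7, N=12, V=29 → choose R (7).
From R: N=15, V=24 → choose N (15).
From N: V=19 → choose V (19).
NN route D → U → G → R → N → V → D costs 92.
Optimal: D → G → N → V → R → U → D costs 84 (by enumerating all 60 distinct tours).
Excess = 92 − 84 = 8.

The nearest-neighbour route is 8 blocks longer than optimal.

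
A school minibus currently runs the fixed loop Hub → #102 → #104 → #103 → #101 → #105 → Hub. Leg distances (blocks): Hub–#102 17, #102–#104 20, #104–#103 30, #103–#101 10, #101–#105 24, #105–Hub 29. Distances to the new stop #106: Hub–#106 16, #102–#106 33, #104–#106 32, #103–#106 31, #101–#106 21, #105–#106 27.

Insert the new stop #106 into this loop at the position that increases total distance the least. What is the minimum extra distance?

Minimum extra distance: 14 blocks, inserting #106 between #105 and Hub.

Insertion cost between consecutive stops i–j is d(i,#106) + d(#106,j) − d(i,j):
  between Hub and #102: 16 + 33 − 17 = 32
  between #102 and #104: 33 + 32 − 20 = 45
  between #104 and #103: 32 + 31 − 30 = 33
  between #103 and #101: 31 + 21 − 10 = 42
  between #101 and #105: 21 + 27 − 24 = 24
  between #105 and Hub: 27 + 16 − 29 = 14
Cheapest insertion is between #105 and Hub, adding 14.
New total = 130 + 14 = 144.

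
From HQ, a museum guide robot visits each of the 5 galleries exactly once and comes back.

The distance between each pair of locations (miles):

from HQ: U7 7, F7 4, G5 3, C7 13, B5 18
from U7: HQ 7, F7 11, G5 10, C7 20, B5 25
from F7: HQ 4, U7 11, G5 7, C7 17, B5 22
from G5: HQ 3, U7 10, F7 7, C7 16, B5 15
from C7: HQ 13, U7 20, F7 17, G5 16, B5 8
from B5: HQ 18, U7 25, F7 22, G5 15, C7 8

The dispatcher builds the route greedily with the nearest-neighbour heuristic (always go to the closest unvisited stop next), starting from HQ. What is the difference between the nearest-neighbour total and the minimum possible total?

6 miles longer than the optimal tour.

HQ: G5=3, F7=4, U7=7, C7=13, B5=18 ⇒ G5
G5: F7=7, U7=10, B5=15, C7=16 ⇒ F7
F7: U7=11, C7=17, B5=22 ⇒ U7
U7: C7=20, B5=25 ⇒ C7
C7: B5=8 ⇒ B5
NN route HQ → G5 → F7 → U7 → C7 → B5 → HQ costs 67.
Optimal: HQ → U7 → F7 → G5 → B5 → C7 → HQ costs 61 (by enumerating all 60 distinct tours).
Excess = 67 − 61 = 6.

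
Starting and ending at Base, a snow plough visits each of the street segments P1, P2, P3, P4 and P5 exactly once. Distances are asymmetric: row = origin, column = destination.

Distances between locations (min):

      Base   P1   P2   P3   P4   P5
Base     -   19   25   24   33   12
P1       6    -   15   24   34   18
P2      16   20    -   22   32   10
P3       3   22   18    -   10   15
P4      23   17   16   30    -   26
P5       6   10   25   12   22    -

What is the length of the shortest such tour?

Shortest round trip = 76 min.

Base - P1 - P2 - P3 - P4 - P5 - Base: 19+15+22+10+26+6 = 98
Base - P1 - P2 - P3 - P5 - P4 - Base: 19+15+22+15+22+23 = 116
Base - P1 - P2 - P4 - P3 - P5 - Base: 19+15+32+30+15+6 = 117
Base - P1 - P2 - P4 - P5 - P3 - Base: 19+15+32+26+12+3 = 107
Base - P1 - P2 - P5 - P3 - P4 - Base: 19+15+10+12+10+23 = 89
Base - P1 - P2 - P5 - P4 - P3 - Base: 19+15+10+22+30+3 = 99
Base - P1 - P3 - P2 - P4 - P5 - Base: 19+24+18+32+26+6 = 125
Base - P1 - P3 - P2 - P5 - P4 - Base: 19+24+18+10+22+23 = 116
Base - P1 - P3 - P4 - P2 - P5 - Base: 19+24+10+16+10+6 = 85
Base - P1 - P3 - P4 - P5 - P2 - Base: 19+24+10+26+25+16 = 120
Base - P1 - P3 - P5 - P2 - P4 - Base: 19+24+15+25+32+23 = 138
Base - P1 - P3 - P5 - P4 - P2 - Base: 19+24+15+22+16+16 = 112
Base - P1 - P4 - P2 - P3 - P5 - Base: 19+34+16+22+15+6 = 112
Base - P1 - P4 - P2 - P5 - P3 - Base: 19+34+16+10+12+3 = 94
… (106 more)
Base - P3 - P4 - P2 - P5 - P1 - Base: 24+10+16+10+10+6 = 76  ← best
The minimum is 76.
One optimal route: Base → P3 → P4 → P2 → P5 → P1 → Base.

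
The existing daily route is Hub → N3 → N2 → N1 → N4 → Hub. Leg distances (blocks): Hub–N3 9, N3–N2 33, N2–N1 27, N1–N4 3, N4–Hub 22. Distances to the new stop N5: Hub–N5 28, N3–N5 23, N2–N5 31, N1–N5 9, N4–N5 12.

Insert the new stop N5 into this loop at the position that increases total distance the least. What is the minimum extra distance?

Adding 13 blocks by placing N5 on the N2–N1 leg.

Insertion cost between consecutive stops i–j is d(i,N5) + d(N5,j) − d(i,j):
  between Hub and N3: 28 + 23 − 9 = 42
  between N3 and N2: 23 + 31 − 33 = 21
  between N2 and N1: 31 + 9 − 27 = 13
  between N1 and N4: 9 + 12 − 3 = 18
  between N4 and Hub: 12 + 28 − 22 = 18
Cheapest insertion is between N2 and N1, adding 13.
New total = 94 + 13 = 107.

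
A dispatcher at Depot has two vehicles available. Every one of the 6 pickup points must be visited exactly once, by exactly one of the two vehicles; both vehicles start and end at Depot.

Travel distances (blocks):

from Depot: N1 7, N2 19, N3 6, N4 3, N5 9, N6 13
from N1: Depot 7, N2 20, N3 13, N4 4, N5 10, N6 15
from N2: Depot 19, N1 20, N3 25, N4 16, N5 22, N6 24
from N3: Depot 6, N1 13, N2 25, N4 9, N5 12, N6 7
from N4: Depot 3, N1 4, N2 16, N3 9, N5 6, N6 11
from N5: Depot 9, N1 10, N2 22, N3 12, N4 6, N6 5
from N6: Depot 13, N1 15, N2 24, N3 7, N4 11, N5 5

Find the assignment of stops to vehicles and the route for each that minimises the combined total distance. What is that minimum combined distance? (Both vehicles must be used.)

Try each way of splitting the stops between the two vehicles (each non-empty) and, for each split, find the best tour for each vehicle:
  {N1} + {N2, N3, N4, N5, N6}: 14 + 59 = 73
  {N2} + {N1, N3, N4, N5, N6}: 38 + 35 = 73
  {N1, N2} + {N3, N4, N5, N6}: 46 + 27 = 73
  {N3} + {N1, N2, N4, N5, N6}: 12 + 65 = 77
  {N1, N3} + {N2, N4, N5, N6}: 26 + 57 = 83
  {N2, N3} + {N1, N4, N5, N6}: 50 + 35 = 85
  … (31 splits in total)
Best: vehicle 1 Depot → N1 → Depot = 14; vehicle 2 Depot → N2 → N4 → N5 → N6 → N3 → Depot = 59; combined 73.

Minimum combined distance: 73 blocks.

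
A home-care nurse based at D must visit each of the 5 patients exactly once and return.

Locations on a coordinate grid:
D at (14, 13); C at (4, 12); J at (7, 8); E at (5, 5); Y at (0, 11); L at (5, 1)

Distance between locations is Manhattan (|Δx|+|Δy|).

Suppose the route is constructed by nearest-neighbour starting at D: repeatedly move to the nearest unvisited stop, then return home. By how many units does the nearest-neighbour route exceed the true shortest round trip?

4 longer than the optimal tour.

D: C=11, J=12, Y=16, E=17, L=21 ⇒ C
C: Y=5, J=7, E=8, L=12 ⇒ Y
Y: J=10, E=11, L=15 ⇒ J
J: E=5, L=9 ⇒ E
E: L=4 ⇒ L
NN route D → C → Y → J → E → L → D costs 56.
Optimal: D → C → Y → E → L → J → D costs 52 (by enumerating all 60 distinct tours).
Excess = 56 − 52 = 4.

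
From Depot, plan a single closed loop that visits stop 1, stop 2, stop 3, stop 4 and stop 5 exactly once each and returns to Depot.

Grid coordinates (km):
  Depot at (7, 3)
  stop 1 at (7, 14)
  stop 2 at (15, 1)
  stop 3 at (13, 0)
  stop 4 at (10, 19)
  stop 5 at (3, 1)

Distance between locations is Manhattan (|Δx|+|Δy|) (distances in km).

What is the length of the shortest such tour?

Shortest round trip = 62 km.

Depot-stop 1-stop 2-stop 3-stop 4-stop 5-Depot: 11+21+3+22+25+6 = 88
Depot-stop 1-stop 2-stop 3-stop 5-stop 4-Depot: 11+21+3+11+25+19 = 90
Depot-stop 1-stop 2-stop 4-stop 3-stop 5-Depot: 11+21+23+22+11+6 = 94
Depot-stop 1-stop 2-stop 4-stop 5-stop 3-Depot: 11+21+23+25+11+9 = 100
Depot-stop 1-stop 2-stop 5-stop 3-stop 4-Depot: 11+21+12+11+22+19 = 96
Depot-stop 1-stop 2-stop 5-stop 4-stop 3-Depot: 11+21+12+25+22+9 = 100
Depot-stop 1-stop 3-stop 2-stop 4-stop 5-Depot: 11+20+3+23+25+6 = 88
Depot-stop 1-stop 3-stop 2-stop 5-stop 4-Depot: 11+20+3+12+25+19 = 90
Depot-stop 1-stop 3-stop 4-stop 2-stop 5-Depot: 11+20+22+23+12+6 = 94
Depot-stop 1-stop 3-stop 4-stop 5-stop 2-Depot: 11+20+22+25+12+10 = 100
Depot-stop 1-stop 3-stop 5-stop 2-stop 4-Depot: 11+20+11+12+23+19 = 96
Depot-stop 1-stop 3-stop 5-stop 4-stop 2-Depot: 11+20+11+25+23+10 = 100
Depot-stop 1-stop 4-stop 2-stop 3-stop 5-Depot: 11+8+23+3+11+6 = 62
Depot-stop 1-stop 4-stop 2-stop 5-stop 3-Depot: 11+8+23+12+11+9 = 74
… (46 more)
The minimum is 62.
One optimal route: Depot → stop 1 → stop 4 → stop 2 → stop 3 → stop 5 → Depot (or its reverse).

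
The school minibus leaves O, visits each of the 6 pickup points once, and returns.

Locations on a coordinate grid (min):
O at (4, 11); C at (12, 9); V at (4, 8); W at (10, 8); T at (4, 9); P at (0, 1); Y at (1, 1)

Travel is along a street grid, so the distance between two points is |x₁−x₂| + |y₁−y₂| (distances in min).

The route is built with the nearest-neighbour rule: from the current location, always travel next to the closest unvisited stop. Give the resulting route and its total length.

Nearest-neighbour total = 46 min; route O → T → V → W → C → Y → P → O.

From O: distances to unvisited — T=2, V=3, W=9, C=10, Y=13, P=14. Nearest is T (2).
From T: distances to unvisited — V=1, W=7, C=8, Y=11, P=12. Nearest is V (1).
From V: distances to unvisited — W=6, C=9, Y=10, P=11. Nearest is W (6).
From W: distances to unvisited — C=3, Y=16, P=17. Nearest is C (3).
From C: distances to unvisited — Y=19, P=20. Nearest is Y (19).
From Y: distances to unvisited — P=1. Nearest is P (1).
Return P→O: 14.
Total = 2 + 1 + 6 + 3 + 19 + 1 + 14 = 46.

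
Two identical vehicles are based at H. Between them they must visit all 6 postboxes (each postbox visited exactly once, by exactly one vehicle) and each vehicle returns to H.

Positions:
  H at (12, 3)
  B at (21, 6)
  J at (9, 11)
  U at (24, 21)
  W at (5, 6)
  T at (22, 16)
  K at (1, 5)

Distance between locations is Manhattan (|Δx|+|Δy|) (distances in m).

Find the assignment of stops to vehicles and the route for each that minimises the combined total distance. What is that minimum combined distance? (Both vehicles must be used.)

Minimum combined distance: 94 m.

Check every non-empty split of the stops between the two vehicles; for each half take its own optimal tour:
  {B} + {J, U, W, T, K}: 24 + 82 = 106
  {J} + {B, U, W, T, K}: 22 + 82 = 104
  {B, J} + {U, W, T, K}: 40 + 82 = 122
  {U} + {B, J, W, T, K}: 60 + 68 = 128
  {B, U} + {J, W, T, K}: 60 + 68 = 128
  {J, U} + {B, W, T, K}: 66 + 68 = 134
  … (31 splits in total)
  {B, J, U, T} + {W, K}: 66 + 28 = 94  ← best
Best: vehicle 1 H → B → U → T → J → H = 66; vehicle 2 H → W → K → H = 28; combined 94.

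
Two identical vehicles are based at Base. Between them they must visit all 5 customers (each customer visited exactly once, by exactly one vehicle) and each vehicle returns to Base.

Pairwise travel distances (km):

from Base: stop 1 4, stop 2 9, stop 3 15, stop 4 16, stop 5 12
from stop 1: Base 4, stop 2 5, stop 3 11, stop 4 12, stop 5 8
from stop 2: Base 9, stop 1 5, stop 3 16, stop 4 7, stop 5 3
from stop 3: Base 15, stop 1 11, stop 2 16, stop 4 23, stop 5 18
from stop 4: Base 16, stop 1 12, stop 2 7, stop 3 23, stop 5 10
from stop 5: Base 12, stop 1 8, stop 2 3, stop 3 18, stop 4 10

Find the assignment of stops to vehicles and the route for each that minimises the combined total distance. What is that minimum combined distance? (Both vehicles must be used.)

Minimum combined distance: 67 km.

Try each way of splitting the stops between the two vehicles (each non-empty) and, for each split, find the best tour for each vehicle:
  {stop 1} + {stop 2, stop 3, stop 4, stop 5}: 8 + 59 = 67
  {stop 2} + {stop 1, stop 3, stop 4, stop 5}: 18 + 59 = 77
  {stop 1, stop 2} + {stop 3, stop 4, stop 5}: 18 + 59 = 77
  {stop 3} + {stop 1, stop 2, stop 4, stop 5}: 30 + 38 = 68
  {stop 1, stop 3} + {stop 2, stop 4, stop 5}: 30 + 38 = 68
  {stop 2, stop 3} + {stop 1, stop 4, stop 5}: 40 + 38 = 78
  … (15 splits in total)
Best: vehicle 1 Base → stop 1 → Base = 8; vehicle 2 Base → stop 2 → stop 4 → stop 5 → stop 3 → Base = 59; combined 67.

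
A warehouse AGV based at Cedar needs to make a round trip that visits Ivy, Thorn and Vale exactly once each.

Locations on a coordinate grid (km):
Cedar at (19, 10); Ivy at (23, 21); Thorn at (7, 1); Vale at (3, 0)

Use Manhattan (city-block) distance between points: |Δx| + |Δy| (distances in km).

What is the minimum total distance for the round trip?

Minimum total distance: 82 km.

There are 3 distinct closed tours to check (reversals are equivalent).
Cedar→Ivy→Thorn→Vale→Cedar: 15+36+5+26 = 82
Cedar→Ivy→Vale→Thorn→Cedar: 15+41+5+21 = 82
Cedar→Thorn→Ivy→Vale→Cedar: 21+36+41+26 = 124
The minimum is 82.
One optimal route: Cedar → Ivy → Thorn → Vale → Cedar (or its reverse).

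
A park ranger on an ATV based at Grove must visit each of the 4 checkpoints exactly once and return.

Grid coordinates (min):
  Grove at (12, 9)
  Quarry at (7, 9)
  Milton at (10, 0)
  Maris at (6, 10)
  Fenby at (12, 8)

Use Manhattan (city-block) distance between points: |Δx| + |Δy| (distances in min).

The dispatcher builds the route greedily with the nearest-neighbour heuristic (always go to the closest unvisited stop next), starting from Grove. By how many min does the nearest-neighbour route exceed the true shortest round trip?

Excess over optimum: 2 min.

Grove: Fenby=1, Quarry=5, Maris=7, Milton=11 ⇒ Fenby
Fenby: Quarry=6, Maris=8, Milton=10 ⇒ Quarry
Quarry: Maris=2, Milton=12 ⇒ Maris
Maris: Milton=14 ⇒ Milton
NN route Grove → Fenby → Quarry → Maris → Milton → Grove costs 34.
Optimal: Grove → Quarry → Maris → Milton → Fenby → Grove costs 32 (by enumerating all 12 distinct tours).
Excess = 34 − 32 = 2.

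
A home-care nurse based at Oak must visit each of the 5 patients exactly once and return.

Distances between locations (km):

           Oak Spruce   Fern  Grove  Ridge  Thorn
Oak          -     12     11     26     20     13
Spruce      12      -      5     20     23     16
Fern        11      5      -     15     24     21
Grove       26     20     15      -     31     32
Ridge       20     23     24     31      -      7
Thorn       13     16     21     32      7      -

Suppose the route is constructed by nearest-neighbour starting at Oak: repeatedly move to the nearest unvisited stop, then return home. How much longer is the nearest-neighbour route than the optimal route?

Excess over optimum: 13 km.

Oak: Fern=11, Spruce=12, Thorn=13, Ridge=20, Grove=26 ⇒ Fern
Fern: Spruce=5, Grove=15, Thorn=21, Ridge=24 ⇒ Spruce
Spruce: Thorn=16, Grove=20, Ridge=23 ⇒ Thorn
Thorn: Ridge=7, Grove=32 ⇒ Ridge
Ridge: Grove=31 ⇒ Grove
NN route Oak → Fern → Spruce → Thorn → Ridge → Grove → Oak costs 96.
Optimal: Oak → Spruce → Fern → Grove → Ridge → Thorn → Oak costs 83 (by enumerating all 60 distinct tours).
Excess = 96 − 83 = 13.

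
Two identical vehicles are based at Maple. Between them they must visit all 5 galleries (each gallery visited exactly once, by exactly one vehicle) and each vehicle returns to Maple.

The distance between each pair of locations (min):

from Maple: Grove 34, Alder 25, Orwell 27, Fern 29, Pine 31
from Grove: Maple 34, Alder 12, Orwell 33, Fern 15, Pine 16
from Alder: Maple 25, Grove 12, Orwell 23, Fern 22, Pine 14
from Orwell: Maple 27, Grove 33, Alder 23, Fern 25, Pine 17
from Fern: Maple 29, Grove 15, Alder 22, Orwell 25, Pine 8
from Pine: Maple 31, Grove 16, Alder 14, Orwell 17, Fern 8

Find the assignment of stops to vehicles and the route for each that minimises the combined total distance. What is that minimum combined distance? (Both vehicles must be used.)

There are 2^4 − 1 = 15 ways to divide the 5 stops into two non-empty groups. For each, the best each vehicle can do is its own shortest tour through its group:
  {Grove} + {Alder, Orwell, Fern, Pine}: 68 + 99 = 167
  {Alder} + {Grove, Orwell, Fern, Pine}: 50 + 101 = 151
  {Grove, Alder} + {Orwell, Fern, Pine}: 71 + 81 = 152
  {Orwell} + {Grove, Alder, Fern, Pine}: 54 + 90 = 144
  {Grove, Orwell} + {Alder, Fern, Pine}: 94 + 76 = 170
  {Alder, Orwell} + {Grove, Fern, Pine}: 75 + 87 = 162
  … (15 splits in total)
Best: vehicle 1 Maple → Orwell → Maple = 54; vehicle 2 Maple → Alder → Grove → Pine → Fern → Maple = 90; combined 144.

Minimum combined distance: 144 min.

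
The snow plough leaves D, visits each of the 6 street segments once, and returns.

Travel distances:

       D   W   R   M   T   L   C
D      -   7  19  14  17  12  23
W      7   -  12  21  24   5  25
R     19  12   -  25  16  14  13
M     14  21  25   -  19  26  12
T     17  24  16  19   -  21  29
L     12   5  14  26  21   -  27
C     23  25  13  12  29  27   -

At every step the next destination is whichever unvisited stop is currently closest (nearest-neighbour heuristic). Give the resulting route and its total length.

From D: distances to unvisited — W=7, L=12, M=14, T=17, R=19, C=23. Nearest is W (7).
From W: distances to unvisited — L=5, R=12, M=21, T=24, C=25. Nearest is L (5).
From L: distances to unvisited — R=14, T=21, M=26, C=27. Nearest is R (14).
From R: distances to unvisited — C=13, T=16, M=25. Nearest is C (13).
From C: distances to unvisited — M=12, T=29. Nearest is M (12).
From M: distances to unvisited — T=19. Nearest is T (19).
Return T→D: 17.
Total = 7 + 5 + 14 + 13 + 12 + 19 + 17 = 87.

Nearest-neighbour total = 87; route D → W → L → R → C → M → T → D.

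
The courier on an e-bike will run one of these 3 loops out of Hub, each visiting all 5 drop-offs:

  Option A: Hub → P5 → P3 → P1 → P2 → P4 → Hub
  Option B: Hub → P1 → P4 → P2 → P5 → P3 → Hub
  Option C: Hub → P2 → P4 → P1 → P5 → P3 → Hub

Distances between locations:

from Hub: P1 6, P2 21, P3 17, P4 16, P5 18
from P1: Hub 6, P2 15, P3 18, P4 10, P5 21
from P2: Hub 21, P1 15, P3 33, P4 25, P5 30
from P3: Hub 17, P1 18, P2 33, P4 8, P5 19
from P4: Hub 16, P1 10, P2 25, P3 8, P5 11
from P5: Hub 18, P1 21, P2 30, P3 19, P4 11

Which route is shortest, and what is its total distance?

107 — Option B is the shortest.

Option A: 18 + 19 + 18 + 15 + 25 + 16 = 111
Option B: 6 + 10 + 25 + 30 + 19 + 17 = 107
Option C: 21 + 25 + 10 + 21 + 19 + 17 = 113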